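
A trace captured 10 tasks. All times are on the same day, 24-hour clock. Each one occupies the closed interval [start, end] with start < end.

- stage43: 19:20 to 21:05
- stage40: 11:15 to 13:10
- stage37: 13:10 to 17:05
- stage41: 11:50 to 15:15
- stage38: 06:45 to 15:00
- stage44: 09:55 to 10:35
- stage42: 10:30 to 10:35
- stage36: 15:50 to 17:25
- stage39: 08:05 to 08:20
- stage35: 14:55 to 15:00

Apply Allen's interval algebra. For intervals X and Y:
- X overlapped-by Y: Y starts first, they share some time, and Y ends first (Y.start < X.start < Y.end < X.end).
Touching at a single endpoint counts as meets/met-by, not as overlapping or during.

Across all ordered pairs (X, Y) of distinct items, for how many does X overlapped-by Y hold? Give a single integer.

5

Checking all 90 ordered pairs for relation 'overlapped-by'; matching pairs in alphabetical order:
(stage36, stage37): stage36 overlapped-by stage37 ✓
(stage37, stage38): stage37 overlapped-by stage38 ✓
(stage37, stage41): stage37 overlapped-by stage41 ✓
(stage41, stage38): stage41 overlapped-by stage38 ✓
(stage41, stage40): stage41 overlapped-by stage40 ✓
Count: 5.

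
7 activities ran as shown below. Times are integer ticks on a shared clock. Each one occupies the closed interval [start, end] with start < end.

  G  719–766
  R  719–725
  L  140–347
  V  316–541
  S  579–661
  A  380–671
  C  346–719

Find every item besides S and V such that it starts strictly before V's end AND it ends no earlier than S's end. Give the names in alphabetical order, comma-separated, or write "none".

Conditions: its start is strictly before V's end (X.start < 541) AND its end is no earlier than S's end (X.end >= 661).
A: start 380 < 541? ✓; end 671 >= 661? ✓ → yes.
C: start 346 < 541? ✓; end 719 >= 661? ✓ → yes.
G: start 719 < 541? ✗; end 766 >= 661? ✓ → no.
L: start 140 < 541? ✓; end 347 >= 661? ✗ → no.
R: start 719 < 541? ✗; end 725 >= 661? ✓ → no.
Result: A, C.

A, C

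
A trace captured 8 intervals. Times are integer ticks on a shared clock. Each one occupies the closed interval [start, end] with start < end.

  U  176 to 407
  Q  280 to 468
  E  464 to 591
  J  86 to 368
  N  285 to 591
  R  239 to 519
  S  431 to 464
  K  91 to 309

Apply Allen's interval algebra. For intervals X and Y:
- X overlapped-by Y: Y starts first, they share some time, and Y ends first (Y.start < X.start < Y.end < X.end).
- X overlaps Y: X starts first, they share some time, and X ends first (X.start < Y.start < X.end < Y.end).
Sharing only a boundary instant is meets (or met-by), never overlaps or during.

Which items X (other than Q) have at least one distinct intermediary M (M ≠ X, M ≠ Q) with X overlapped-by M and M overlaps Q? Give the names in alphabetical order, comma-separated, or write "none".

N, R, U

Target Q = [280, 468].
Intermediaries M with M overlaps Q: J, K, U.
Via J — items with X overlapped-by J: N, R, U.
Via K — items with X overlapped-by K: N, R, U.
Via U — items with X overlapped-by U: N, R.
Union: N, R, U.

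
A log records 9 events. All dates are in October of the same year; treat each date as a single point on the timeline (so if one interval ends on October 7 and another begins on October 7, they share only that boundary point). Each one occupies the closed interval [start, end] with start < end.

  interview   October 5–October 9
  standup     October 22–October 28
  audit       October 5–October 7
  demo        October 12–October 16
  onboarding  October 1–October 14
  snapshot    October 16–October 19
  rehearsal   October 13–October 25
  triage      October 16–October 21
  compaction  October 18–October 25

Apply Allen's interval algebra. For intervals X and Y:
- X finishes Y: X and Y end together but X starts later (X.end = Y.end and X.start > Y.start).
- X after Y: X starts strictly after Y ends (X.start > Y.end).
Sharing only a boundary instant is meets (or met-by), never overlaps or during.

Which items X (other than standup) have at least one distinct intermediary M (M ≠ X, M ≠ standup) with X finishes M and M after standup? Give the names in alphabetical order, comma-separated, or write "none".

none

Target standup = [October 22, October 28].
Intermediaries M with M after standup: none.
Union: none.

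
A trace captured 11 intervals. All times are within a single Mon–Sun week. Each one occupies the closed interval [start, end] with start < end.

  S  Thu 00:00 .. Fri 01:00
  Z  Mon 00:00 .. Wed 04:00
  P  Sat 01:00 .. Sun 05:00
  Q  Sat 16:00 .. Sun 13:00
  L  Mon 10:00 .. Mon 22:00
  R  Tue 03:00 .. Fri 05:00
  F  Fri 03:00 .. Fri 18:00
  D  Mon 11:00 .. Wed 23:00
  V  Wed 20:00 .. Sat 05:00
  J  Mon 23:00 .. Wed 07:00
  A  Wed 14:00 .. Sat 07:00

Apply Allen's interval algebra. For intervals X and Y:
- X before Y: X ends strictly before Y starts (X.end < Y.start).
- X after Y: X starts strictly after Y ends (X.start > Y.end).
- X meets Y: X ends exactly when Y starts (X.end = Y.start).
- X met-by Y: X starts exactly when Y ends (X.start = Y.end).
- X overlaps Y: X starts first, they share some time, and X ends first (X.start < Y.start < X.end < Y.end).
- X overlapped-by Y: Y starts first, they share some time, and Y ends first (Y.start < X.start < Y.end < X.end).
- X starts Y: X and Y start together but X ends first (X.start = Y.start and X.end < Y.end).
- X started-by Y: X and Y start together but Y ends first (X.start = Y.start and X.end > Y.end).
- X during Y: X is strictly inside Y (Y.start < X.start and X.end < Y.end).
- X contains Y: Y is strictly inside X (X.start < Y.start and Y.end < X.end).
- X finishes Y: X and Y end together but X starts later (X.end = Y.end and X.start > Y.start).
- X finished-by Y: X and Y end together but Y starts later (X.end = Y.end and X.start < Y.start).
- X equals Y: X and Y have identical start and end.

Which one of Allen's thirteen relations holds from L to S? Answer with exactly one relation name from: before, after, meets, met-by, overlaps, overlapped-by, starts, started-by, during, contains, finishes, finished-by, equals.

L = [Mon 10:00, Mon 22:00]; S = [Thu 00:00, Fri 01:00].
Compare endpoints: L.start < S.start, L.start < S.end, L.end < S.start, L.end < S.end.
That pattern is 'before'.

before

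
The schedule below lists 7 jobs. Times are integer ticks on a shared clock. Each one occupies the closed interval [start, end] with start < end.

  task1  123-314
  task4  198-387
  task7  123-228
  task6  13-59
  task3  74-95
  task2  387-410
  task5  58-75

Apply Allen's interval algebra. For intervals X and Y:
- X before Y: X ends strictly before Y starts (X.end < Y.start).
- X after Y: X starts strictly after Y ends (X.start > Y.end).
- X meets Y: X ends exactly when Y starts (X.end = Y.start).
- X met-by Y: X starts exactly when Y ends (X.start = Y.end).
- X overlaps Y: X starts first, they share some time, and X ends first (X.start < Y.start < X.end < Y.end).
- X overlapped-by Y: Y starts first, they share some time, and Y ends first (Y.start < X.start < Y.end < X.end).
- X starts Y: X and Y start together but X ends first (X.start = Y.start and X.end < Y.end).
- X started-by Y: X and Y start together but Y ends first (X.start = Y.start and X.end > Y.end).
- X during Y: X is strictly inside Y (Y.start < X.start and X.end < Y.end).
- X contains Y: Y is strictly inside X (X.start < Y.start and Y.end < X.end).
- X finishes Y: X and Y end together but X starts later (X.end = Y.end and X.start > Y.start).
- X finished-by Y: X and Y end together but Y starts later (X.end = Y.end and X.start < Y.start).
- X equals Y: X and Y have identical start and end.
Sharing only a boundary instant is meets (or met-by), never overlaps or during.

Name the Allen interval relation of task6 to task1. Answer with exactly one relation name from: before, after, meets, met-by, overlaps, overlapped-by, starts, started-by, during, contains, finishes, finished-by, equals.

task6 = [13, 59]; task1 = [123, 314].
Compare endpoints: task6.start < task1.start, task6.start < task1.end, task6.end < task1.start, task6.end < task1.end.
That pattern is 'before'.

before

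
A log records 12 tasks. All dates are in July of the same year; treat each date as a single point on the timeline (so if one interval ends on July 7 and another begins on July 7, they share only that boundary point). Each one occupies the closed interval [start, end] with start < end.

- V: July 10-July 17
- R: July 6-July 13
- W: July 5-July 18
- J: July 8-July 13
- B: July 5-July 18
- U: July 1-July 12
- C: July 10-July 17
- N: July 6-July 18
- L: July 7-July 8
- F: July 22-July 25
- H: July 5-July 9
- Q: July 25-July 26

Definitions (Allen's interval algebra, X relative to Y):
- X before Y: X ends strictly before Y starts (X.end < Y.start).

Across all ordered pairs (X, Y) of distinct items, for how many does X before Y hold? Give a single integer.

24

Checking all 132 ordered pairs for relation 'before'; matching pairs in alphabetical order:
(B, F): B before F ✓
(B, Q): B before Q ✓
(C, F): C before F ✓
(C, Q): C before Q ✓
(H, C): H before C ✓
(H, F): H before F ✓
(H, Q): H before Q ✓
(H, V): H before V ✓
(J, F): J before F ✓
(J, Q): J before Q ✓
(L, C): L before C ✓
(L, F): L before F ✓
(L, Q): L before Q ✓
(L, V): L before V ✓
(N, F): N before F ✓
(N, Q): N before Q ✓
(R, F): R before F ✓
(R, Q): R before Q ✓
(U, F): U before F ✓
(U, Q): U before Q ✓
(V, F): V before F ✓
(V, Q): V before Q ✓
(W, F): W before F ✓
(W, Q): W before Q ✓
Count: 24.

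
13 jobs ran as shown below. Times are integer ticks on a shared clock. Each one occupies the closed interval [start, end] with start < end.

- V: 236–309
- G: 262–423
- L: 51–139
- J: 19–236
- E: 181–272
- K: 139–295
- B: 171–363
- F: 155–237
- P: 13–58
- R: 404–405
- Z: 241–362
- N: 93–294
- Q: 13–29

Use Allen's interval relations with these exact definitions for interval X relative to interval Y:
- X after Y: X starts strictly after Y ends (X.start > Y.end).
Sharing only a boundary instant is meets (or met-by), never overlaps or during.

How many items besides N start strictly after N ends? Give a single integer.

1

Target N = [93, 294].
B [171, 363] → overlapped-by → no.
E [181, 272] → during → no.
F [155, 237] → during → no.
G [262, 423] → overlapped-by → no.
J [19, 236] → overlaps → no.
K [139, 295] → overlapped-by → no.
L [51, 139] → overlaps → no.
P [13, 58] → before → no.
Q [13, 29] → before → no.
R [404, 405] → after → counts.
V [236, 309] → overlapped-by → no.
Z [241, 362] → overlapped-by → no.
Total: 1.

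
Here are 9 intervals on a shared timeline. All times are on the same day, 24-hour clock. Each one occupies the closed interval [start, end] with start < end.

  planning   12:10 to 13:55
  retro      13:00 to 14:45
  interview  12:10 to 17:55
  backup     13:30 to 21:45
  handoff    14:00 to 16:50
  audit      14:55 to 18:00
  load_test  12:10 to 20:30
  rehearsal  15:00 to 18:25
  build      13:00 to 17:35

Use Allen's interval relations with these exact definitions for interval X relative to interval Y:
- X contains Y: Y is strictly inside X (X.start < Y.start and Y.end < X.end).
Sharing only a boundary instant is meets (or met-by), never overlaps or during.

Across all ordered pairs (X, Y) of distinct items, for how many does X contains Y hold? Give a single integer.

12

Checking all 72 ordered pairs for relation 'contains'; matching pairs in alphabetical order:
(backup, audit): backup contains audit ✓
(backup, handoff): backup contains handoff ✓
(backup, rehearsal): backup contains rehearsal ✓
(build, handoff): build contains handoff ✓
(interview, build): interview contains build ✓
(interview, handoff): interview contains handoff ✓
(interview, retro): interview contains retro ✓
(load_test, audit): load_test contains audit ✓
(load_test, build): load_test contains build ✓
(load_test, handoff): load_test contains handoff ✓
(load_test, rehearsal): load_test contains rehearsal ✓
(load_test, retro): load_test contains retro ✓
Count: 12.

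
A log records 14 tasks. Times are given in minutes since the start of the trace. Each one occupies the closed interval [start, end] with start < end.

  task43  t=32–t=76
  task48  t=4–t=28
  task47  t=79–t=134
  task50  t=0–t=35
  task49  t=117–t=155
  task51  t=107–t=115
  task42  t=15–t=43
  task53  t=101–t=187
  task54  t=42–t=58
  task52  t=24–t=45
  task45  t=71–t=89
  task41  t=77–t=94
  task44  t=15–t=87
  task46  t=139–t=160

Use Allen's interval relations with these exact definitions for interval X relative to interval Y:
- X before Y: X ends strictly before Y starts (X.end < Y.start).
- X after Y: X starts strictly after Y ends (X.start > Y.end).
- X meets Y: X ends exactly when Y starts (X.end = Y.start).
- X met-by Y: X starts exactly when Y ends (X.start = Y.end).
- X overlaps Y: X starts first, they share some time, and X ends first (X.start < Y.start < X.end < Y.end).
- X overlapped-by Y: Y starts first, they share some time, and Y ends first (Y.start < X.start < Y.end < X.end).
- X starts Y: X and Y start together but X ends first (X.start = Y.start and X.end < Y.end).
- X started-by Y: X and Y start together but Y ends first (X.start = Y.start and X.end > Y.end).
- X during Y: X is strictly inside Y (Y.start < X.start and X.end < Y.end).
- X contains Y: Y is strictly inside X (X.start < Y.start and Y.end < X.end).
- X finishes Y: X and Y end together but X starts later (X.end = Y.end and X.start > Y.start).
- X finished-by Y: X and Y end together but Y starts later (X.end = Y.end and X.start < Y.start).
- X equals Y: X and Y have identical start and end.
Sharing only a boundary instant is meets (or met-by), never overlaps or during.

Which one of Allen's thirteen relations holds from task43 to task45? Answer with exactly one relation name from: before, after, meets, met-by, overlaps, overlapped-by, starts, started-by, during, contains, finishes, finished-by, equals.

overlaps

task43 = [t=32, t=76]; task45 = [t=71, t=89].
Compare endpoints: task43.start < task45.start, task43.start < task45.end, task43.end > task45.start, task43.end < task45.end.
That pattern is 'overlaps'.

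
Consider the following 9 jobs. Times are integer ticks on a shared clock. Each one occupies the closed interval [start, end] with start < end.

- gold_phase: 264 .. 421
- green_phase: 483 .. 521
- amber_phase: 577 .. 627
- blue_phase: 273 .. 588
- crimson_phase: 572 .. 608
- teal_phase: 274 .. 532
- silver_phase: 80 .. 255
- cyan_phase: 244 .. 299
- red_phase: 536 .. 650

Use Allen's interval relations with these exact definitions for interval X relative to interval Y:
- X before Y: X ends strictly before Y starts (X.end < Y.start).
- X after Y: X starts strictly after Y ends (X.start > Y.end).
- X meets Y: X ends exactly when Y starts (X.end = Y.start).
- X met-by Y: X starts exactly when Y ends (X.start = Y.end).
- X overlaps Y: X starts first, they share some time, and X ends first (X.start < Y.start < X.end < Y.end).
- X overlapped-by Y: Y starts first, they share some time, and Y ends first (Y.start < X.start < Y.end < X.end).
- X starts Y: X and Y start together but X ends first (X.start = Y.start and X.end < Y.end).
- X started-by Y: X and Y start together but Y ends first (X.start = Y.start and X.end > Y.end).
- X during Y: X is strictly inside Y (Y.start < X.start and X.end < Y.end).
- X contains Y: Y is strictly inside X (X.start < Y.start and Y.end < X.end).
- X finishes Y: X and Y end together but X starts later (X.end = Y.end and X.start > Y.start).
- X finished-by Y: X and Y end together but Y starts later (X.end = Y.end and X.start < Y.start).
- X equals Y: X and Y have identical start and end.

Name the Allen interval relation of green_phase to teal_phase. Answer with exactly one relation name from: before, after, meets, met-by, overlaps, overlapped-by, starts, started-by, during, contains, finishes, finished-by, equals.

green_phase = [483, 521]; teal_phase = [274, 532].
Compare endpoints: green_phase.start > teal_phase.start, green_phase.start < teal_phase.end, green_phase.end > teal_phase.start, green_phase.end < teal_phase.end.
That pattern is 'during'.

during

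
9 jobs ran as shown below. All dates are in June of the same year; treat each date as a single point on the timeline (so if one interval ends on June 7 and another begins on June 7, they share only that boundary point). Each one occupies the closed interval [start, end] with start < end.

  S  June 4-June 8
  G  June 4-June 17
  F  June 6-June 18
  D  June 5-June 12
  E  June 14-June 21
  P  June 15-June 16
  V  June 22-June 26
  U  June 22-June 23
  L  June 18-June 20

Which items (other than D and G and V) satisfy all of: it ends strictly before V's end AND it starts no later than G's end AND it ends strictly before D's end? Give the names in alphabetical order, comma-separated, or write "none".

S

Conditions: its end is strictly before V's end (X.end < June 26) AND its start is no later than G's end (X.start <= June 17) AND its end is strictly before D's end (X.end < June 12).
E: end June 21 < June 26? ✓; start June 14 <= June 17? ✓; end June 21 < June 12? ✗ → no.
F: end June 18 < June 26? ✓; start June 6 <= June 17? ✓; end June 18 < June 12? ✗ → no.
L: end June 20 < June 26? ✓; start June 18 <= June 17? ✗; end June 20 < June 12? ✗ → no.
P: end June 16 < June 26? ✓; start June 15 <= June 17? ✓; end June 16 < June 12? ✗ → no.
S: end June 8 < June 26? ✓; start June 4 <= June 17? ✓; end June 8 < June 12? ✓ → yes.
U: end June 23 < June 26? ✓; start June 22 <= June 17? ✗; end June 23 < June 12? ✗ → no.
Result: S.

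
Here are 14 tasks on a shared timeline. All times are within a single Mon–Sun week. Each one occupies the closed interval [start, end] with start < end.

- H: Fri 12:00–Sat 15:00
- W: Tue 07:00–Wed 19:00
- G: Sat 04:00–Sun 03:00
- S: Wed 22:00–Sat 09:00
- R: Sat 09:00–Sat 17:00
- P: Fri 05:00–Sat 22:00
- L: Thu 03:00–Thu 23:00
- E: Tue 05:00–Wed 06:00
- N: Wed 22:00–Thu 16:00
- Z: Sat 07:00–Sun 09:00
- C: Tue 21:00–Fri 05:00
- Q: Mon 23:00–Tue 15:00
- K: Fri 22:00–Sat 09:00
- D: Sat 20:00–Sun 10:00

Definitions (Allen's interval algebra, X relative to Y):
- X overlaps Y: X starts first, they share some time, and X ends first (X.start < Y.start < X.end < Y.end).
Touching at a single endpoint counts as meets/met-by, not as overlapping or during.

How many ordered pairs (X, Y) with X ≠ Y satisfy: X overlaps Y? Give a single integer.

Checking all 182 ordered pairs for relation 'overlaps'; matching pairs in alphabetical order:
(C, S): C overlaps S ✓
(E, C): E overlaps C ✓
(E, W): E overlaps W ✓
(G, D): G overlaps D ✓
(G, Z): G overlaps Z ✓
(H, G): H overlaps G ✓
(H, R): H overlaps R ✓
(H, Z): H overlaps Z ✓
(K, G): K overlaps G ✓
(K, Z): K overlaps Z ✓
(N, L): N overlaps L ✓
(P, D): P overlaps D ✓
(P, G): P overlaps G ✓
(P, Z): P overlaps Z ✓
(Q, E): Q overlaps E ✓
(Q, W): Q overlaps W ✓
(S, G): S overlaps G ✓
(S, H): S overlaps H ✓
(S, P): S overlaps P ✓
(S, Z): S overlaps Z ✓
(W, C): W overlaps C ✓
(Z, D): Z overlaps D ✓
Count: 22.

22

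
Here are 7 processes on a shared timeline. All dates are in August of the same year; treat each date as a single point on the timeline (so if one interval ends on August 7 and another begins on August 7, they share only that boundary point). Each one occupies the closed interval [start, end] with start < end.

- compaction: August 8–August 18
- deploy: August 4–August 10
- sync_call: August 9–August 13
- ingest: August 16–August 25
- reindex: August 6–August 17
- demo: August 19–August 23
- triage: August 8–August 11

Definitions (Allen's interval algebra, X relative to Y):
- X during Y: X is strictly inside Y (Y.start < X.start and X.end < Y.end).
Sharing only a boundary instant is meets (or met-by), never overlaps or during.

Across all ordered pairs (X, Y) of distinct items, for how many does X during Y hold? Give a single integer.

4

Checking all 42 ordered pairs for relation 'during'; matching pairs in alphabetical order:
(demo, ingest): demo during ingest ✓
(sync_call, compaction): sync_call during compaction ✓
(sync_call, reindex): sync_call during reindex ✓
(triage, reindex): triage during reindex ✓
Count: 4.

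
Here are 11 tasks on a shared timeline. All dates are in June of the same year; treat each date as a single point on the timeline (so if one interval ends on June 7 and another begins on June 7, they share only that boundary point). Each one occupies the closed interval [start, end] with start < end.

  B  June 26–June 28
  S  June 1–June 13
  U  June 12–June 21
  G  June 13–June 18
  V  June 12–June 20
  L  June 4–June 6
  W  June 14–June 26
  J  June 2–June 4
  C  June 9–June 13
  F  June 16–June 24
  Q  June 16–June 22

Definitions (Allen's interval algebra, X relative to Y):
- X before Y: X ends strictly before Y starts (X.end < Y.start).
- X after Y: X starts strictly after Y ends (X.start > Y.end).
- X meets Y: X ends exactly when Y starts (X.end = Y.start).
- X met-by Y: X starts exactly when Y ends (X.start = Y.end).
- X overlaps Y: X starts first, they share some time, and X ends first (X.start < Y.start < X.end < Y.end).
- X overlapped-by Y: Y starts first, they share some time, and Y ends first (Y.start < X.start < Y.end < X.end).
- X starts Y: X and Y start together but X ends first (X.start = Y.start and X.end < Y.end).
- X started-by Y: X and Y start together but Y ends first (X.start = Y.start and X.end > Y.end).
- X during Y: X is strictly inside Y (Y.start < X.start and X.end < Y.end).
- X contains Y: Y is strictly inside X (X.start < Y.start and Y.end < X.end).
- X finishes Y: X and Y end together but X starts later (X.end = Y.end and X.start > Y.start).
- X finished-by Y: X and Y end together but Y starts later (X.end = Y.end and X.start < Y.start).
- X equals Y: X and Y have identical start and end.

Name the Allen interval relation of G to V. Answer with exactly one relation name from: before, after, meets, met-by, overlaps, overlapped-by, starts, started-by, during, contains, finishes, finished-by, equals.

during

G = [June 13, June 18]; V = [June 12, June 20].
Compare endpoints: G.start > V.start, G.start < V.end, G.end > V.start, G.end < V.end.
That pattern is 'during'.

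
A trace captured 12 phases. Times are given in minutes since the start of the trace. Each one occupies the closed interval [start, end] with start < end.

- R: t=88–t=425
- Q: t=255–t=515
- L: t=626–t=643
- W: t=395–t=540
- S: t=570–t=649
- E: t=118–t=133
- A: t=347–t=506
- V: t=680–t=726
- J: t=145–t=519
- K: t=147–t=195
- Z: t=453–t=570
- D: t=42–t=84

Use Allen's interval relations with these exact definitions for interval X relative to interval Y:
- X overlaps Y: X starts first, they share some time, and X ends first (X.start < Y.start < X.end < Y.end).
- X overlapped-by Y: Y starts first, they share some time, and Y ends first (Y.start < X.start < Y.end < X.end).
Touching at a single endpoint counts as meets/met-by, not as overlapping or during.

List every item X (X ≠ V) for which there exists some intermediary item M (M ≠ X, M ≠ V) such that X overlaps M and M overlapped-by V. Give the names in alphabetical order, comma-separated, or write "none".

Target V = [t=680, t=726].
Intermediaries M with M overlapped-by V: none.
Union: none.

none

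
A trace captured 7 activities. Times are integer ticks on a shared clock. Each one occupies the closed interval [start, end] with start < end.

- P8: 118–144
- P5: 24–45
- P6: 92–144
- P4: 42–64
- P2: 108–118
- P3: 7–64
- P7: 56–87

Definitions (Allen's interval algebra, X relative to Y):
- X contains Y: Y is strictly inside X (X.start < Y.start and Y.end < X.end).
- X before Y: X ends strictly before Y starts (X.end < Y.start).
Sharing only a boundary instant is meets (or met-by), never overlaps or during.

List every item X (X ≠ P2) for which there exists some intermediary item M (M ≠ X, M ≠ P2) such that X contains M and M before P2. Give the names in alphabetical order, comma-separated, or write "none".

P3

Target P2 = [108, 118].
Intermediaries M with M before P2: P3, P4, P5, P7.
Via P3 — items with X contains P3: none.
Via P4 — items with X contains P4: none.
Via P5 — items with X contains P5: P3.
Via P7 — items with X contains P7: none.
Union: P3.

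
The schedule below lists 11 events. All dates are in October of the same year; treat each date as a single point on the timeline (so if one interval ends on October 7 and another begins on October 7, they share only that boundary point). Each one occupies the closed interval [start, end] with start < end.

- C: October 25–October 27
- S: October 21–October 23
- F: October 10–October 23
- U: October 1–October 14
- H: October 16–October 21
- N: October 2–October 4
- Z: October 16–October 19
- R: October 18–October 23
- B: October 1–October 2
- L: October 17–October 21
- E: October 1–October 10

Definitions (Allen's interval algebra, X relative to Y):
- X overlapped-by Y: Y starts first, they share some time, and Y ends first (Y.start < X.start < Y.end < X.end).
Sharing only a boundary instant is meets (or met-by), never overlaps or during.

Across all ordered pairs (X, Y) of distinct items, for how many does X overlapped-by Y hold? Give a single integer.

Checking all 110 ordered pairs for relation 'overlapped-by'; matching pairs in alphabetical order:
(F, U): F overlapped-by U ✓
(L, Z): L overlapped-by Z ✓
(R, H): R overlapped-by H ✓
(R, L): R overlapped-by L ✓
(R, Z): R overlapped-by Z ✓
Count: 5.

5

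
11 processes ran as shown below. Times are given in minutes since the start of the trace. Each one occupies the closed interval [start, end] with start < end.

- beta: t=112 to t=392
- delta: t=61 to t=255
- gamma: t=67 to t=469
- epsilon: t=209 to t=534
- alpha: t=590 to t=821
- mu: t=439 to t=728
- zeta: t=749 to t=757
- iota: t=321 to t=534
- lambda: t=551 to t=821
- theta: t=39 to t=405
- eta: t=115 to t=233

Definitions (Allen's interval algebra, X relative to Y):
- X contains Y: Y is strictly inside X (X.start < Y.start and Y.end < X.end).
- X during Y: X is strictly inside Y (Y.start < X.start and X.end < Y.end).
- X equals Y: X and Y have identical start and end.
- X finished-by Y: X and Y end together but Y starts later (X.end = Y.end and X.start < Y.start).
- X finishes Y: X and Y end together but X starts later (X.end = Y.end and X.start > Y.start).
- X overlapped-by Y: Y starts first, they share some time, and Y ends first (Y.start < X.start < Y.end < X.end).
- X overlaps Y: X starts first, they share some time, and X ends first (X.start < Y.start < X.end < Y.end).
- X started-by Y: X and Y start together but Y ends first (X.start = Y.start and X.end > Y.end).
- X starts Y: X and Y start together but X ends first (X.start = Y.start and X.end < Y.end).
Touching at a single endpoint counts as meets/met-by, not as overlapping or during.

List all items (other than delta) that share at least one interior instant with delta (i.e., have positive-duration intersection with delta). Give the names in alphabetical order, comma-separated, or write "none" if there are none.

beta, epsilon, eta, gamma, theta

Target delta = [t=61, t=255].
alpha [t=590, t=821] → after → no.
beta [t=112, t=392] → overlapped-by → yes.
epsilon [t=209, t=534] → overlapped-by → yes.
eta [t=115, t=233] → during → yes.
gamma [t=67, t=469] → overlapped-by → yes.
iota [t=321, t=534] → after → no.
lambda [t=551, t=821] → after → no.
mu [t=439, t=728] → after → no.
theta [t=39, t=405] → contains → yes.
zeta [t=749, t=757] → after → no.
Result: beta, epsilon, eta, gamma, theta.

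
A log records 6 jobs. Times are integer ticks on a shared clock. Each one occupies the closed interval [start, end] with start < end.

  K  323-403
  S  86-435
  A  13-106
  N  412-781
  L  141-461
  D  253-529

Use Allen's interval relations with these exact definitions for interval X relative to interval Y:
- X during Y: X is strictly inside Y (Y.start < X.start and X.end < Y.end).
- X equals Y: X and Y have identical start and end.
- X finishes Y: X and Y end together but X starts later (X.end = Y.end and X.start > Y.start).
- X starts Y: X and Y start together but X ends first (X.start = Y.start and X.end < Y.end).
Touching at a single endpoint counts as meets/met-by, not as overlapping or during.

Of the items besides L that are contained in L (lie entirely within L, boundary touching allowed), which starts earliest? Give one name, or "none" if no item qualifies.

K

Target L = [141, 461].
A [13, 106] → before → excluded.
D [253, 529] → overlapped-by → excluded.
K [323, 403] → during → candidate.
N [412, 781] → overlapped-by → excluded.
S [86, 435] → overlaps → excluded.
Among candidates, earliest start is 323 → K.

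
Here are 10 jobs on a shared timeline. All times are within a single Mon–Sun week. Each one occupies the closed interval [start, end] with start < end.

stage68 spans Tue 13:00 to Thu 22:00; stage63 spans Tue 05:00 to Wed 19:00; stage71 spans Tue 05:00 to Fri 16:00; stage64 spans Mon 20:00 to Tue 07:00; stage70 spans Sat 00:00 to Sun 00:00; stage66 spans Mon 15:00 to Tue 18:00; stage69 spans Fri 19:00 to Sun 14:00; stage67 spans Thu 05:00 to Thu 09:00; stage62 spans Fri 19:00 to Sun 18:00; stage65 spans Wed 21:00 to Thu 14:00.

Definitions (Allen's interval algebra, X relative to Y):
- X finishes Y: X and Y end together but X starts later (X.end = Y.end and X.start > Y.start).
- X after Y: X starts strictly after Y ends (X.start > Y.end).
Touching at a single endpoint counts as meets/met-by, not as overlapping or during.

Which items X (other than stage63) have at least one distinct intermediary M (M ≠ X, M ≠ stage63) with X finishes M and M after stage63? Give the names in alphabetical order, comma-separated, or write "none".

none

Target stage63 = [Tue 05:00, Wed 19:00].
Intermediaries M with M after stage63: stage62, stage65, stage67, stage69, stage70.
Via stage62 — items with X finishes stage62: none.
Via stage65 — items with X finishes stage65: none.
Via stage67 — items with X finishes stage67: none.
Via stage69 — items with X finishes stage69: none.
Via stage70 — items with X finishes stage70: none.
Union: none.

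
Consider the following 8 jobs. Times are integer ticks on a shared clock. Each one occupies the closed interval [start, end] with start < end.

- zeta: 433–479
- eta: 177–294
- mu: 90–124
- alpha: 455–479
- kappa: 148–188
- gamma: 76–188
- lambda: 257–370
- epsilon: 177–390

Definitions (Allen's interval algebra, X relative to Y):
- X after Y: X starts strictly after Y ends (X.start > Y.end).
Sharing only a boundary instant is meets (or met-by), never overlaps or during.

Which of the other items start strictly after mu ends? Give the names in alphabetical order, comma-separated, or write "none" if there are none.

alpha, epsilon, eta, kappa, lambda, zeta

Target mu = [90, 124].
alpha [455, 479] → after → yes.
epsilon [177, 390] → after → yes.
eta [177, 294] → after → yes.
gamma [76, 188] → contains → no.
kappa [148, 188] → after → yes.
lambda [257, 370] → after → yes.
zeta [433, 479] → after → yes.
Result: alpha, epsilon, eta, kappa, lambda, zeta.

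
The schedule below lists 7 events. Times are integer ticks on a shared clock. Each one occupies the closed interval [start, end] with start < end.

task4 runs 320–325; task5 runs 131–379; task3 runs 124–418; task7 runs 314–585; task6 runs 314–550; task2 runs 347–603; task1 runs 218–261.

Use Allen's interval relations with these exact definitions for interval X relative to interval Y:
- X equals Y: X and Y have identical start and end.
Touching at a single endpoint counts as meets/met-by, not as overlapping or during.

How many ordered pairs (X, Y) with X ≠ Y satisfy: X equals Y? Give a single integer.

0

Checking all 42 ordered pairs for relation 'equals'; matching pairs in alphabetical order:
No pair satisfies it.
Count: 0.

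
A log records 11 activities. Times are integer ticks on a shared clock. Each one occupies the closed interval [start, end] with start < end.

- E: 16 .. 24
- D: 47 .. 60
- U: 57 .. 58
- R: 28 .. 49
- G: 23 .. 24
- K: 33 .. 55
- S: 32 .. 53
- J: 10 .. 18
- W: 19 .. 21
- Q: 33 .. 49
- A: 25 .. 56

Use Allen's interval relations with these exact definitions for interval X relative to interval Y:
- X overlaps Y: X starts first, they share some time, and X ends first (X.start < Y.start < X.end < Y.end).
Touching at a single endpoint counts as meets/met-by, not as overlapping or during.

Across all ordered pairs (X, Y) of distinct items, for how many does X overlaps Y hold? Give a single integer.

9

Checking all 110 ordered pairs for relation 'overlaps'; matching pairs in alphabetical order:
(A, D): A overlaps D ✓
(J, E): J overlaps E ✓
(K, D): K overlaps D ✓
(Q, D): Q overlaps D ✓
(R, D): R overlaps D ✓
(R, K): R overlaps K ✓
(R, S): R overlaps S ✓
(S, D): S overlaps D ✓
(S, K): S overlaps K ✓
Count: 9.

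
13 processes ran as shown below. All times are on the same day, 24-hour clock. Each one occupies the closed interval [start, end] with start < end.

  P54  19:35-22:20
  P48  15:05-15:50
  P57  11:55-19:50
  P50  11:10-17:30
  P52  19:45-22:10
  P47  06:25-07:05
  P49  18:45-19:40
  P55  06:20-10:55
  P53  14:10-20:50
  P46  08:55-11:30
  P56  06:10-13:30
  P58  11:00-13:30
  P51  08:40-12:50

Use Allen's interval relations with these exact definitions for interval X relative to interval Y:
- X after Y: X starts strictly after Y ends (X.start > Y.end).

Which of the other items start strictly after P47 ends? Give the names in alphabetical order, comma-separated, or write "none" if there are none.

Target P47 = [06:25, 07:05].
P46 [08:55, 11:30] → after → yes.
P48 [15:05, 15:50] → after → yes.
P49 [18:45, 19:40] → after → yes.
P50 [11:10, 17:30] → after → yes.
P51 [08:40, 12:50] → after → yes.
P52 [19:45, 22:10] → after → yes.
P53 [14:10, 20:50] → after → yes.
P54 [19:35, 22:20] → after → yes.
P55 [06:20, 10:55] → contains → no.
P56 [06:10, 13:30] → contains → no.
P57 [11:55, 19:50] → after → yes.
P58 [11:00, 13:30] → after → yes.
Result: P46, P48, P49, P50, P51, P52, P53, P54, P57, P58.

P46, P48, P49, P50, P51, P52, P53, P54, P57, P58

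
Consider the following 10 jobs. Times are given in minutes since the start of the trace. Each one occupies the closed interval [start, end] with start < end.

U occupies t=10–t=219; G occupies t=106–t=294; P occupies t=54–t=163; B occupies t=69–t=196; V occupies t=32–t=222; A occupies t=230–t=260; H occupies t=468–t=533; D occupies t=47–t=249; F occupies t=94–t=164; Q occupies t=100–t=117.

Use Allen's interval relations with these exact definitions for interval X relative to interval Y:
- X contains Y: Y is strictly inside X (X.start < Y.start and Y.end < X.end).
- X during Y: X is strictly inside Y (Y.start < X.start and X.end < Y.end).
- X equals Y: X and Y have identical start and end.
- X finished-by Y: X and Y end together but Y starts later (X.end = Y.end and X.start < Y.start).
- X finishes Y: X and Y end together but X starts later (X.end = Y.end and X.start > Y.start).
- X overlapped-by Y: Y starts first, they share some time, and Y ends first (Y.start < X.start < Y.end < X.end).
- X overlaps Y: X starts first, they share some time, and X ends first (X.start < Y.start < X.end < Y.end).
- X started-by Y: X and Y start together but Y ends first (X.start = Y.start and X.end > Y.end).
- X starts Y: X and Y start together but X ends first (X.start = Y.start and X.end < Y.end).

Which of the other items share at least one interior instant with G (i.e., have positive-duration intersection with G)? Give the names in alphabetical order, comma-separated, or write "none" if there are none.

A, B, D, F, P, Q, U, V

Target G = [t=106, t=294].
A [t=230, t=260] → during → yes.
B [t=69, t=196] → overlaps → yes.
D [t=47, t=249] → overlaps → yes.
F [t=94, t=164] → overlaps → yes.
H [t=468, t=533] → after → no.
P [t=54, t=163] → overlaps → yes.
Q [t=100, t=117] → overlaps → yes.
U [t=10, t=219] → overlaps → yes.
V [t=32, t=222] → overlaps → yes.
Result: A, B, D, F, P, Q, U, V.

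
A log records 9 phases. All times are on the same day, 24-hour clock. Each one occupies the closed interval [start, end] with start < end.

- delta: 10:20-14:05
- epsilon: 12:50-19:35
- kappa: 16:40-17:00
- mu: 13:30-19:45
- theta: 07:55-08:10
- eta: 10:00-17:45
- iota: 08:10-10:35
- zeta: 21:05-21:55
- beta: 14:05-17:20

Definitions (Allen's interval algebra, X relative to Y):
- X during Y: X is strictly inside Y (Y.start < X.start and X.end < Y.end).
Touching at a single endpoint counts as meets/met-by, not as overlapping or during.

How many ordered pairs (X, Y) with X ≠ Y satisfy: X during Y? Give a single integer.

8

Checking all 72 ordered pairs for relation 'during'; matching pairs in alphabetical order:
(beta, epsilon): beta during epsilon ✓
(beta, eta): beta during eta ✓
(beta, mu): beta during mu ✓
(delta, eta): delta during eta ✓
(kappa, beta): kappa during beta ✓
(kappa, epsilon): kappa during epsilon ✓
(kappa, eta): kappa during eta ✓
(kappa, mu): kappa during mu ✓
Count: 8.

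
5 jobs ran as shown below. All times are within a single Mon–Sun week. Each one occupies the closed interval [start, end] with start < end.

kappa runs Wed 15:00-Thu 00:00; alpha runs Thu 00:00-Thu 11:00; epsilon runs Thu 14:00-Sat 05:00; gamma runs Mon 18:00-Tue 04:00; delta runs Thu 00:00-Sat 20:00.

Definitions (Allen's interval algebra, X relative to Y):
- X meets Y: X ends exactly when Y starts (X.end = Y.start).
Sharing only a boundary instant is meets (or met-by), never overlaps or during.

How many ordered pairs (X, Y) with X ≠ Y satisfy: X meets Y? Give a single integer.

Checking all 20 ordered pairs for relation 'meets'; matching pairs in alphabetical order:
(kappa, alpha): kappa meets alpha ✓
(kappa, delta): kappa meets delta ✓
Count: 2.

2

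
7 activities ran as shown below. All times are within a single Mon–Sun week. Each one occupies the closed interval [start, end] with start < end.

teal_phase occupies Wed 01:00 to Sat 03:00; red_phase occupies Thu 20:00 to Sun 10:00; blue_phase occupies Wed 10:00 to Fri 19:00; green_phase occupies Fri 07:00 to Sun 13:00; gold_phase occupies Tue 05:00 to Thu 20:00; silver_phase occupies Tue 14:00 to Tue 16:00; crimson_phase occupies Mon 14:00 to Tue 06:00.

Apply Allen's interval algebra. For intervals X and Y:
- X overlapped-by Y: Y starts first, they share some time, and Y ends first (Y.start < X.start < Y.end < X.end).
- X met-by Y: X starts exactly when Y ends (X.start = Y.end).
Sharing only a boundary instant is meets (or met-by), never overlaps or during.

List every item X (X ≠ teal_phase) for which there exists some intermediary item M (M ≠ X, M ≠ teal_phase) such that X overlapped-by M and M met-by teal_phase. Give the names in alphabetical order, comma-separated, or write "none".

none

Target teal_phase = [Wed 01:00, Sat 03:00].
Intermediaries M with M met-by teal_phase: none.
Union: none.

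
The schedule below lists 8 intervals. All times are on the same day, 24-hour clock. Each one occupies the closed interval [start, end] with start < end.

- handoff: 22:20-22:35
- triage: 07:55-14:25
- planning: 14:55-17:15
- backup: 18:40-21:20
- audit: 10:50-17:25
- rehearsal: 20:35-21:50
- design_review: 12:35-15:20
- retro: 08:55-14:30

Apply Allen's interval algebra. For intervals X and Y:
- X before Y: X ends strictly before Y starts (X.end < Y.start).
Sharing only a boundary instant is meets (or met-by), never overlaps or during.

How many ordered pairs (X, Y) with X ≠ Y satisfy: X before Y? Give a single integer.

Checking all 56 ordered pairs for relation 'before'; matching pairs in alphabetical order:
(audit, backup): audit before backup ✓
(audit, handoff): audit before handoff ✓
(audit, rehearsal): audit before rehearsal ✓
(backup, handoff): backup before handoff ✓
(design_review, backup): design_review before backup ✓
(design_review, handoff): design_review before handoff ✓
(design_review, rehearsal): design_review before rehearsal ✓
(planning, backup): planning before backup ✓
(planning, handoff): planning before handoff ✓
(planning, rehearsal): planning before rehearsal ✓
(rehearsal, handoff): rehearsal before handoff ✓
(retro, backup): retro before backup ✓
(retro, handoff): retro before handoff ✓
(retro, planning): retro before planning ✓
(retro, rehearsal): retro before rehearsal ✓
(triage, backup): triage before backup ✓
(triage, handoff): triage before handoff ✓
(triage, planning): triage before planning ✓
(triage, rehearsal): triage before rehearsal ✓
Count: 19.

19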